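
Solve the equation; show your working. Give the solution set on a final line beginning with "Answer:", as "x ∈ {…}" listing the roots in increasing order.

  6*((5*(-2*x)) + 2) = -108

Step 1. [6*((5*(-2*x)) + 2) = -108] leading coefficient 6: divide by 6 ⇒ div: (5*(-2*x)) + 2 = -18.
Step 2. [(5*(-2*x)) + 2 = -18] the outer +2 inverts by subtracting 2, so sub: 5*(-2*x) = -20.
Step 3. [5*(-2*x) = -20] 5·(inner) — divide through by 5 ⇒ div: -2*x = -4.
Step 4. [-2*x = -4] leading coefficient -2: divide by -2 ⇒ div: x = 2.

Answer: x ∈ {2}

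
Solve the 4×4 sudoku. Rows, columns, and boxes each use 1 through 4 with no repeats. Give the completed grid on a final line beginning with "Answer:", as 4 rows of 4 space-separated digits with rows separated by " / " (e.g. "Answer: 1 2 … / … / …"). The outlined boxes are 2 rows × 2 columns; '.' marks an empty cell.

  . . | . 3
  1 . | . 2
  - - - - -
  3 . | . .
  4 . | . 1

Step 1. [r2c3∈{4}] only 4 remains possible at r2c3, so r2c3=4.
Step 2. [r4c2∈{2}] only 2 remains possible at r4c2. So r4c2=2.
Step 3. [r3c3∈{2}] r3c3's peers cover all but 2, so r3c3=2.
Step 4. [r3c4∈{4}] r3c4's peers cover all but 4, so r3c4=4.
Step 5. [r3c2∈{1}] nothing but 1 survives at r3c2. So r3c2=1.
Step 6. [r1c2∈{4}] only 4 remains possible at r1c2 ⇒ r1c2=4.
Step 7. [r1c1∈{2}] r1c1's peers cover all but 2. So r1c1=2.
Step 8. [r2c2∈{3}] r2c2 is down to just 3, so r2c2=3.
Step 9. [r1c3∈{1}] nothing but 1 survives at r1c3, so r1c3=1.
Step 10. [r4c3∈{3}] r4c3 is down to just 3 ⇒ r4c3=3.

Answer: 2 4 1 3 / 1 3 4 2 / 3 1 2 4 / 4 2 3 1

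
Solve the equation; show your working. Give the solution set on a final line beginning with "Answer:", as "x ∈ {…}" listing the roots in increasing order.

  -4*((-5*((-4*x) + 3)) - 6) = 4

Step 1. [-4*((-5*((-4*x) + 3)) - 6) = 4] -4 out front; divide by -4 ⇒ div: (-5*((-4*x) + 3)) - 6 = -1.
Step 2. [(-5*((-4*x) + 3)) - 6 = -1] the outer -6 inverts by adding 6, so sub: -5*((-4*x) + 3) = 5.
Step 3. [-5*((-4*x) + 3) = 5] -5·(inner) — divide through by -5 ⇒ div: (-4*x) + 3 = -1.
Step 4. [(-4*x) + 3 = -1] the outer +3 inverts by subtracting 3 ⇒ sub: -4*x = -4.
Step 5. [-4*x = -4] LHS = -4·(…); ÷-4 both sides. So div: x = 1.

Answer: x ∈ {1}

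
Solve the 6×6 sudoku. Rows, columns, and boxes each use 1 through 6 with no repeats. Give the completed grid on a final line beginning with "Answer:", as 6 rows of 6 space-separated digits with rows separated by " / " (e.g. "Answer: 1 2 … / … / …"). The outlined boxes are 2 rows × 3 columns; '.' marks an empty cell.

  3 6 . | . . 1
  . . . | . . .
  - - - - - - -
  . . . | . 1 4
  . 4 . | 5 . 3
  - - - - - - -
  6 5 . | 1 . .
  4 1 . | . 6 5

Step 1. [r2c2∈{2}] r2c2 is down to just 2, so r2c2=2.
Step 2. [r4c5∈{2}] r4c5 is down to just 2 ⇒ r4c5=2.
Step 3. [r5c5∈{3,4}] in row 5, 4 fits only at r5c5. So r5c5=4.
Step 4. [r5c3∈{2,3}] in row 5, 3 fits only at r5c3. So r5c3=3.
Step 5. [r6c4∈{2,3}] across row 6, 3 lands solely at r6c4, so r6c4=3.
Step 6. [r4c3∈{1,6}] r4c3 is the only open cell in row 4 admitting 6. So r4c3=6.
Step 7. [r2c3∈{1,4,5}] col 3 places 1 nowhere but r2c3, so r2c3=1.
Step 8. [r2c1∈{5}] r2c1's peers cover all but 5. So r2c1=5.
Step 9. [r2c4∈{4,6}] r2c4 is the only open cell in row 2 admitting 4. So r2c4=4.
Step 10. [r3c1∈{2}] only 2 remains possible at r3c1. So r3c1=2.
Step 11. [r1c4∈{2}] nothing but 2 survives at r1c4 ⇒ r1c4=2.
Step 12. [r4c1∈{1}] nothing but 1 survives at r4c1 ⇒ r4c1=1.
Step 13. [r2c5∈{3}] only 3 remains possible at r2c5. So r2c5=3.
Step 14. [r2c6∈{6}] only 6 remains possible at r2c6. So r2c6=6.
Step 15. [r6c3∈{2}] only 2 remains possible at r6c3 ⇒ r6c3=2.
Step 16. [r5c6∈{2}] only 2 remains possible at r5c6, so r5c6=2.
Step 17. [r3c4∈{6}] r3c4 is down to just 6, so r3c4=6.
Step 18. [r3c2∈{3}] r3c2 has the single candidate 3, so r3c2=3.
Step 19. [r1c3∈{4}] only 4 remains possible at r1c3 ⇒ r1c3=4.
Step 20. [r1c5∈{5}] r1c5 has the single candidate 5, so r1c5=5.
Step 21. [r3c3∈{5}] r3c3 is down to just 5, so r3c3=5.

Answer: 3 6 4 2 5 1 / 5 2 1 4 3 6 / 2 3 5 6 1 4 / 1 4 6 5 2 3 / 6 5 3 1 4 2 / 4 1 2 3 6 5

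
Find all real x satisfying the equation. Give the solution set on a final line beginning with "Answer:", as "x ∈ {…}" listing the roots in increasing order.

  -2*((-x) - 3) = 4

Step 1. [-2*((-x) - 3) = 4] LHS = -2·(…); ÷-2 both sides ⇒ div: (-x) - 3 = -2.
Step 2. [(-x) - 3 = -2] add 3: x sits inside (… - 3), so sub: -x = 1.
Step 3. [-x = 1] flip signs both sides ⇒ neg: x = -1.

Answer: x ∈ {-1}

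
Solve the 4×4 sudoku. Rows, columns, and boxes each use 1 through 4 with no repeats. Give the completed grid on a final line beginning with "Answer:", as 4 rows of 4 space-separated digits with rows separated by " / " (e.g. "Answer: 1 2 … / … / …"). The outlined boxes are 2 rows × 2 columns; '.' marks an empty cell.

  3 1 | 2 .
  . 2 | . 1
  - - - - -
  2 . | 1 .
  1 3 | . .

Step 1. [r4c3∈{4}] nothing but 4 survives at r4c3. So r4c3=4.
Step 2. [r2c3∈{3}] only 3 remains possible at r2c3 ⇒ r2c3=3.
Step 3. [r3c2∈{4}] r3c2 has the single candidate 4. So r3c2=4.
Step 4. [r3c4∈{3}] r3c4 is down to just 3, so r3c4=3.
Step 5. [r2c1∈{4}] r2c1 has the single candidate 4 ⇒ r2c1=4.
Step 6. [r4c4∈{2}] r4c4 is down to just 2, so r4c4=2.
Step 7. [r1c4∈{4}] r1c4 is down to just 4. So r1c4=4.

Answer: 3 1 2 4 / 4 2 3 1 / 2 4 1 3 / 1 3 4 2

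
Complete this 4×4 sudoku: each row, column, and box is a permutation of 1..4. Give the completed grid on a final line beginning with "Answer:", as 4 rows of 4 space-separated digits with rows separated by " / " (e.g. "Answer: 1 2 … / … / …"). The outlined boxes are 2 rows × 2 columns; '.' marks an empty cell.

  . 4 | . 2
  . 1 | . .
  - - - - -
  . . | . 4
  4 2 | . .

Step 1. [r2c4∈{3}] r2c4 has the single candidate 3, so r2c4=3.
Step 2. [r1c3∈{1}] r1c3's peers cover all but 1. So r1c3=1.
Step 3. [r3c2∈{3}] r3c2 is down to just 3, so r3c2=3.
Step 4. [r3c3∈{2}] only 2 remains possible at r3c3, so r3c3=2.
Step 5. [r4c4∈{1}] r4c4 has the single candidate 1 ⇒ r4c4=1.
Step 6. [r2c3∈{4}] r2c3 has the single candidate 4, so r2c3=4.
Step 7. [r1c1∈{3}] r1c1 has the single candidate 3 ⇒ r1c1=3.
Step 8. [r3c1∈{1}] only 1 remains possible at r3c1, so r3c1=1.
Step 9. [r2c1∈{2}] r2c1 has the single candidate 2 ⇒ r2c1=2.
Step 10. [r4c3∈{3}] only 3 remains possible at r4c3 ⇒ r4c3=3.

Answer: 3 4 1 2 / 2 1 4 3 / 1 3 2 4 / 4 2 3 1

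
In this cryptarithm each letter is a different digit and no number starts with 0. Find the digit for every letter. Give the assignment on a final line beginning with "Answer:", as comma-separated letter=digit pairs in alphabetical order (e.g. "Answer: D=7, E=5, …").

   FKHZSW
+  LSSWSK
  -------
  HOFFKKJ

Step 1. [H] H is the leading digit of a 7-digit sum of two 6-digit numbers; the final carry is exactly 1. So H=1.
Step 2. [col 1: W + K ≡ J (mod 10)] K=2 is one option consistent with column 1 (W + K ≡ J (mod 10), carry-in 0) — take it ⇒ K=2.
Step 3. [col 1: W + K ≡ J (mod 10)] column 1 (W + K ≡ J (mod 10), carry-in 0) doesn't pin J yet; pick J=9 and continue, so J=9.
Step 4. [col 1: W + K ≡ J (mod 10)] from column 1 (K=2, J=9, carry-in 0, digits 1,2,9 already taken and all letters distinct): W must equal 7, so W=7.
Step 5. [col 2: S + S ≡ K (mod 10)] in column 2 we have S+S≡K with carry-in 0; given K=2 and digits 1,2,7,9 already taken and all letters distinct, that pins S to 6. So S=6.
Step 6. [col 3: Z + W ≡ K (mod 10)] column 3: given W=7, K=2, carry-in 1, and digits 1,2,6,7,9 already taken and all letters distinct, Z+W≡K (mod 10) forces Z=4 ⇒ Z=4.
Step 7. [col 4: H + S ≡ F (mod 10)] in column 4 we have H+S≡F with carry-in 1; given H=1, S=6 and digits 1,2,4,6,7,9 already taken and all letters distinct, that pins F to 8. So F=8.
Step 8. [col 6: F + L ≡ O (mod 10)] column 6: given F=8, carry-in 0, and digits 1,2,4,6,7,8,9 already taken and all letters distinct, F+L≡O (mod 10) forces L=5, so L=5.
Step 9. [col 6: F + L ≡ O (mod 10)] from column 6 (F=8, L=5, carry-in 0, digits 1,2,4,5,6,7,8,9 already taken and all letters distinct): O must equal 3 ⇒ O=3.

Answer: F=8, H=1, J=9, K=2, L=5, O=3, S=6, W=7, Z=4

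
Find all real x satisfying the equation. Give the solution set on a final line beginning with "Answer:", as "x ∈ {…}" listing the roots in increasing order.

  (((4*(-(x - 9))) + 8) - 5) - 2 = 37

Step 1. [(((4*(-(x - 9))) + 8) - 5) - 2 = 37] peel the -2: add 2 from each side, so sub: ((4*(-(x - 9))) + 8) - 5 = 39.
Step 2. [((4*(-(x - 9))) + 8) - 5 = 39] the outer -5 inverts by adding 5 ⇒ sub: (4*(-(x - 9))) + 8 = 44.
Step 3. [(4*(-(x - 9))) + 8 = 44] 4 divides every term; factor it out, so factor: (-(x - 9)) + 2 = 11.
Step 4. [(-(x - 9)) + 2 = 11] subtract 2: x sits inside (… + 2) ⇒ sub: -(x - 9) = 9.
Step 5. [-(x - 9) = 9] flip signs both sides. So neg: x - 9 = -9.
Step 6. [x - 9 = -9] the outer -9 inverts by adding 9 ⇒ sub: x = 0.

Answer: x ∈ {0}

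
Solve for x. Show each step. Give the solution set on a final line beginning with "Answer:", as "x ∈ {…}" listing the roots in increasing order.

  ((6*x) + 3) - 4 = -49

Step 1. [((6*x) + 3) - 4 = -49] -4 is outermost — add 4 both sides, so sub: (6*x) + 3 = -45.
Step 2. [(6*x) + 3 = -45] 3 comes off first (subtract 3). So sub: 6*x = -48.
Step 3. [6*x = -48] leading coefficient 6: divide by 6, so div: x = -8.

Answer: x ∈ {-8}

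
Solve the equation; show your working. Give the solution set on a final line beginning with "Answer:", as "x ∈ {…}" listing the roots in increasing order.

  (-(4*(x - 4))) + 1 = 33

Step 1. [(-(4*(x - 4))) + 1 = 33] +1 is outermost — subtract 1 both sides ⇒ sub: -(4*(x - 4)) = 32.
Step 2. [-(4*(x - 4)) = 32] leading − — multiply by −1. So neg: 4*(x - 4) = -32.
Step 3. [4*(x - 4) = -32] leading coefficient 4: divide by 4. So div: x - 4 = -8.
Step 4. [x - 4 = -8] add 4: x sits inside (… - 4). So sub: x = -4.

Answer: x ∈ {-4}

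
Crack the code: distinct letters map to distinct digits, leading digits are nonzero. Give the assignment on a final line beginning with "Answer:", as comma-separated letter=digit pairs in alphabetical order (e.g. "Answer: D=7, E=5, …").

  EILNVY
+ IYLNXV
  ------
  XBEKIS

Step 1. [col 1: Y + V ≡ S (mod 10)] Y=5 is one option consistent with column 1 (Y + V ≡ S (mod 10), carry-in 0) — take it, so Y=5.
Step 2. [col 1: Y + V ≡ S (mod 10)] several values work for S in column 1 (Y + V ≡ S (mod 10), carry-in 0); try S=9 ⇒ S=9.
Step 3. [col 1: Y + V ≡ S (mod 10)] in column 1 we have Y+V≡S with carry-in 0; given Y=5, S=9 and digits 5,9 already taken and all letters distinct, that pins V to 4. So V=4.
Step 4. [col 2: V + X ≡ I (mod 10)] no forcing yet in column 2 (carry-in 0); I=2 is free and consistent — try it, so I=2.
Step 5. [col 2: V + X ≡ I (mod 10)] from column 2 (V=4, I=2, carry-in 0, digits 2,4,5,9 already taken and all letters distinct): X must equal 8. So X=8.
Step 6. [col 3: N + N ≡ K (mod 10)] column 3 (N + N ≡ K (mod 10), carry-in 1) doesn't pin K yet; pick K=1 and continue ⇒ K=1.
Step 7. [col 3: N + N ≡ K (mod 10)] column 3: given K=1, carry-in 1, and digits 1,2,4,5,8,9 already taken and all letters distinct, N+N≡K (mod 10) forces N=0 ⇒ N=0.
Step 8. [col 4: L + L ≡ E (mod 10)] in column 4 we have L+L≡E with carry-in 0; given nothing yet and digits 0,1,2,4,5,8,9 already taken and all letters distinct, that pins L to 3 ⇒ L=3.
Step 9. [col 4: L + L ≡ E (mod 10)] from column 4 (L=3, carry-in 0, digits 0,1,2,3,4,5,8,9 already taken and all letters distinct): E must equal 6, so E=6.
Step 10. [col 5: I + Y ≡ B (mod 10)] column 5 reads I+Y+carry(0)=B with I=2, Y=5; with digits 0,1,2,3,4,5,6,8,9 already taken and all letters distinct, the only value for B is 7, so B=7.

Answer: B=7, E=6, I=2, K=1, L=3, N=0, S=9, V=4, X=8, Y=5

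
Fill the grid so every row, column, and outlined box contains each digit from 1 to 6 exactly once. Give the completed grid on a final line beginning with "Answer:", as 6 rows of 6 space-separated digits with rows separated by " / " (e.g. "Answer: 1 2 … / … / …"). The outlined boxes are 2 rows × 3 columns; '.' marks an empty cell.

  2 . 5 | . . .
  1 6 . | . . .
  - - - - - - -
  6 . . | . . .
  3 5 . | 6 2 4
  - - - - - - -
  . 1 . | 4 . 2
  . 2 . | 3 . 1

Step 1. [r1c2∈{3,4}] across col 2, 3 lands solely at r1c2 ⇒ r1c2=3.
Step 2. [r1c5∈{1,4,6}] across row 1, 4 lands solely at r1c5, so r1c5=4.
Step 3. [r3c5∈{1,3,5}] 1 has one home in col 5: r3c5. So r3c5=1.
Step 4. [r6c1∈{4,5}] r6c1 is the only open cell in col 1 admitting 4 ⇒ r6c1=4.
Step 5. [r6c5∈{5,6}] across row 6, 5 lands solely at r6c5, so r6c5=5.
Step 6. [r3c6∈{3,5}] r3c6 is the only open cell in row 3 admitting 3 ⇒ r3c6=3.
Step 7. [r3c2∈{4}] r3c2's peers cover all but 4, so r3c2=4.
Step 8. [r6c3∈{6}] nothing but 6 survives at r6c3, so r6c3=6.
Step 9. [r2c4∈{2,5}] 2 has one home in row 2: r2c4, so r2c4=2.
Step 10. [r1c6∈{6}] only 6 remains possible at r1c6 ⇒ r1c6=6.
Step 11. [r5c3∈{3}] r5c3's peers cover all but 3 ⇒ r5c3=3.
Step 12. [r2c5∈{3}] only 3 remains possible at r2c5, so r2c5=3.
Step 13. [r5c1∈{5}] nothing but 5 survives at r5c1. So r5c1=5.
Step 14. [r1c4∈{1}] only 1 remains possible at r1c4 ⇒ r1c4=1.
Step 15. [r3c4∈{5}] only 5 remains possible at r3c4, so r3c4=5.
Step 16. [r2c6∈{5}] nothing but 5 survives at r2c6, so r2c6=5.
Step 17. [r3c3∈{2}] nothing but 2 survives at r3c3, so r3c3=2.
Step 18. [r2c3∈{4}] nothing but 4 survives at r2c3, so r2c3=4.
Step 19. [r4c3∈{1}] r4c3's peers cover all but 1 ⇒ r4c3=1.
Step 20. [r5c5∈{6}] r5c5 has the single candidate 6. So r5c5=6.

Answer: 2 3 5 1 4 6 / 1 6 4 2 3 5 / 6 4 2 5 1 3 / 3 5 1 6 2 4 / 5 1 3 4 6 2 / 4 2 6 3 5 1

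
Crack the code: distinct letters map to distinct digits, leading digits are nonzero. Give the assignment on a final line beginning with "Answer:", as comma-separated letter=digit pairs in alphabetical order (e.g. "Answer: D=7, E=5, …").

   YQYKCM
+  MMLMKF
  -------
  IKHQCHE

Step 1. [col 1: M + F ≡ E (mod 10)] several values work for E in column 1 (M + F ≡ E (mod 10), carry-in 0); try E=4, so E=4.
Step 2. [col 1: M + F ≡ E (mod 10)] F=6 is one option consistent with column 1 (M + F ≡ E (mod 10), carry-in 0) — take it. So F=6.
Step 3. [I] I is the leading digit of a 7-digit sum of two 6-digit numbers; the final carry is exactly 1. So I=1.
Step 4. [col 1: M + F ≡ E (mod 10)] column 1: given F=6, E=4, carry-in 0, and digits 1,4,6 already taken and all letters distinct, M+F≡E (mod 10) forces M=8 ⇒ M=8.
Step 5. [col 2: C + K ≡ H (mod 10)] no forcing yet in column 2 (carry-in 1); K=5 is free and consistent — try it, so K=5.
Step 6. [col 2: C + K ≡ H (mod 10)] H=9 is one option consistent with column 2 (C + K ≡ H (mod 10), carry-in 1) — take it, so H=9.
Step 7. [col 2: C + K ≡ H (mod 10)] in column 2 we have C+K≡H with carry-in 1; given K=5, H=9 and digits 1,4,5,6,8,9 already taken and all letters distinct, that pins C to 3, so C=3.
Step 8. [col 4: Y + L ≡ Q (mod 10)] column 4: given nothing yet, carry-in 1, and digits 1,3,4,5,6,8,9 already taken and all letters distinct, Y+L≡Q (mod 10) forces Q=0. So Q=0.
Step 9. [col 4: Y + L ≡ Q (mod 10)] L=2 is one option consistent with column 4 (Y + L ≡ Q (mod 10), carry-in 1) — take it ⇒ L=2.
Step 10. [col 4: Y + L ≡ Q (mod 10)] column 4: given L=2, Q=0, carry-in 1, and digits 0,1,2,3,4,5,6,8,9 already taken and all letters distinct, Y+L≡Q (mod 10) forces Y=7. So Y=7.

Answer: C=3, E=4, F=6, H=9, I=1, K=5, L=2, M=8, Q=0, Y=7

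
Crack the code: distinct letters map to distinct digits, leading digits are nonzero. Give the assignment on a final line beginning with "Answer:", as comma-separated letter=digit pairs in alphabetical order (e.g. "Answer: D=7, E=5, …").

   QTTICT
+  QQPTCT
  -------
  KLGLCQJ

Step 1. [col 1: T + T ≡ J (mod 10)] several values work for T in column 1 (T + T ≡ J (mod 10), carry-in 0); try T=2, so T=2.
Step 2. [col 1: T + T ≡ J (mod 10)] from column 1 (T=2, carry-in 0, digits 2 already taken and all letters distinct): J must equal 4 ⇒ J=4.
Step 3. [K] adding two 6-digit numbers gives at most 6+1 digits, and here it does — K is that final carry and must be 1, so K=1.
Step 4. [col 2: C + C ≡ Q (mod 10)] several values work for C in column 2 (C + C ≡ Q (mod 10), carry-in 0); try C=9, so C=9.
Step 5. [col 2: C + C ≡ Q (mod 10)] column 2: given C=9, carry-in 0, and digits 1,2,4,9 already taken and all letters distinct, C+C≡Q (mod 10) forces Q=8 ⇒ Q=8.
Step 6. [col 3: I + T ≡ C (mod 10)] from column 3 (T=2, C=9, carry-in 1, digits 1,2,4,8,9 already taken and all letters distinct): I must equal 6. So I=6.
Step 7. [col 4: T + P ≡ L (mod 10)] column 4 (T + P ≡ L (mod 10), carry-in 0) doesn't pin P yet; pick P=5 and continue, so P=5.
Step 8. [col 4: T + P ≡ L (mod 10)] column 4: given T=2, P=5, carry-in 0, and digits 1,2,4,5,6,8,9 already taken and all letters distinct, T+P≡L (mod 10) forces L=7 ⇒ L=7.
Step 9. [col 5: T + Q ≡ G (mod 10)] column 5: given T=2, Q=8, carry-in 0, and digits 1,2,4,5,6,7,8,9 already taken and all letters distinct, T+Q≡G (mod 10) forces G=0 ⇒ G=0.

Answer: C=9, G=0, I=6, J=4, K=1, L=7, P=5, Q=8, T=2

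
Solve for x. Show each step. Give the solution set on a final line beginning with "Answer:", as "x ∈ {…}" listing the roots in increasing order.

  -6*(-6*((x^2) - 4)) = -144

Step 1. [-6*(-6*((x^2) - 4)) = -144] leading coefficient -6: divide by -6. So div: -6*((x^2) - 4) = 24.
Step 2. [-6*((x^2) - 4) = 24] divide by the outer -6. So div: (x^2) - 4 = -4.
Step 3. [(x^2) - 4 = -4] 4 comes off first (add 4) ⇒ sub: x^2 = 0.
Step 4. [x^2 = 0] LHS squared, RHS 0 ≥ 0: apply √ (±) ⇒ sqrt: x = 0.

Answer: x ∈ {0}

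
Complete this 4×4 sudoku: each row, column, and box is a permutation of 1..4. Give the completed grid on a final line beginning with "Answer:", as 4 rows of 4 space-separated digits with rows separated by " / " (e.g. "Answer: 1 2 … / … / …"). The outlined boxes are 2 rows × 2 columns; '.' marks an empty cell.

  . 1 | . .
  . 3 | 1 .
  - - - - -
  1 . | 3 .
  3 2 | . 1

Step 1. [r1c3∈{2,4}] 2 has one home in col 3: r1c3. So r1c3=2.
Step 2. [r2c4∈{4}] r2c4's peers cover all but 4, so r2c4=4.
Step 3. [r1c1∈{4}] r1c1 has the single candidate 4. So r1c1=4.
Step 4. [r3c4∈{2}] r3c4 is down to just 2, so r3c4=2.
Step 5. [r3c2∈{4}] nothing but 4 survives at r3c2, so r3c2=4.
Step 6. [r4c3∈{4}] nothing but 4 survives at r4c3. So r4c3=4.
Step 7. [r2c1∈{2}] r2c1 has the single candidate 2. So r2c1=2.
Step 8. [r1c4∈{3}] nothing but 3 survives at r1c4. So r1c4=3.

Answer: 4 1 2 3 / 2 3 1 4 / 1 4 3 2 / 3 2 4 1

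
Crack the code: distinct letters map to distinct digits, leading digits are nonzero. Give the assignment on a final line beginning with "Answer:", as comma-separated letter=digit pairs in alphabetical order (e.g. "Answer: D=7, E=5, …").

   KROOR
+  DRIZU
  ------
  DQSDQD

Step 1. [col 1: R + U ≡ D (mod 10)] R=3 is one option consistent with column 1 (R + U ≡ D (mod 10), carry-in 0) — take it ⇒ R=3.
Step 2. [col 1: R + U ≡ D (mod 10)] column 1 (R + U ≡ D (mod 10), carry-in 0) doesn't pin D yet; pick D=1 and continue ⇒ D=1.
Step 3. [col 1: R + U ≡ D (mod 10)] in column 1 we have R+U≡D with carry-in 0; given R=3, D=1 and digits 1,3 already taken and all letters distinct, that pins U to 8, so U=8.
Step 4. [col 2: O + Z ≡ Q (mod 10)] O=4 is one option consistent with column 2 (O + Z ≡ Q (mod 10), carry-in 1) — take it. So O=4.
Step 5. [col 2: O + Z ≡ Q (mod 10)] column 2 (O + Z ≡ Q (mod 10), carry-in 1) doesn't pin Q yet; pick Q=0 and continue. So Q=0.
Step 6. [col 2: O + Z ≡ Q (mod 10)] column 2: given O=4, Q=0, carry-in 1, and digits 0,1,3,4,8 already taken and all letters distinct, O+Z≡Q (mod 10) forces Z=5 ⇒ Z=5.
Step 7. [col 3: O + I ≡ D (mod 10)] from column 3 (O=4, D=1, carry-in 1, digits 0,1,3,4,5,8 already taken and all letters distinct): I must equal 6 ⇒ I=6.
Step 8. [col 4: R + R ≡ S (mod 10)] column 4: given R=3, carry-in 1, and digits 0,1,3,4,5,6,8 already taken and all letters distinct, R+R≡S (mod 10) forces S=7. So S=7.
Step 9. [col 5: K + D ≡ Q (mod 10)] from column 5 (D=1, Q=0, carry-in 0, digits 0,1,3,4,5,6,7,8 already taken and all letters distinct): K must equal 9 ⇒ K=9.

Answer: D=1, I=6, K=9, O=4, Q=0, R=3, S=7, U=8, Z=5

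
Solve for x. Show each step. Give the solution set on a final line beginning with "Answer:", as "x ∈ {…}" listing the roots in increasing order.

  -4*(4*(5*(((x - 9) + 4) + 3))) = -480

Step 1. [-4*(4*(5*(((x - 9) + 4) + 3))) = -480] leading coefficient -4: divide by -4. So div: 4*(5*(((x - 9) + 4) + 3)) = 120.
Step 2. [4*(5*(((x - 9) + 4) + 3)) = 120] divide by the outer 4. So div: 5*(((x - 9) + 4) + 3) = 30.
Step 3. [5*(((x - 9) + 4) + 3) = 30] 5 out front; divide by 5. So div: ((x - 9) + 4) + 3 = 6.
Step 4. [((x - 9) + 4) + 3 = 6] +3 is outermost — subtract 3 both sides, so sub: (x - 9) + 4 = 3.
Step 5. [(x - 9) + 4 = 3] subtract 4: x sits inside (… + 4), so sub: x - 9 = -1.
Step 6. [x - 9 = -1] 9 comes off first (add 9) ⇒ sub: x = 8.

Answer: x ∈ {8}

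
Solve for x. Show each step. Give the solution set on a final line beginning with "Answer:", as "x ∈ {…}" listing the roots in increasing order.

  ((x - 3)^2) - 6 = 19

Step 1. [((x - 3)^2) - 6 = 19] add 6: x sits inside (… - 6) ⇒ sub: (x - 3)^2 = 25.
Step 2. [(x - 3)^2 = 25] √ both sides: 25 ≥ 0 gives two branches ⇒ sqrt: x - 3 = 5 or -5.
Step 3. [x - 3 = 5 or -5] the outer -3 inverts by adding 3 ⇒ sub: x = 8 or -2.

Answer: x ∈ {-2, 8}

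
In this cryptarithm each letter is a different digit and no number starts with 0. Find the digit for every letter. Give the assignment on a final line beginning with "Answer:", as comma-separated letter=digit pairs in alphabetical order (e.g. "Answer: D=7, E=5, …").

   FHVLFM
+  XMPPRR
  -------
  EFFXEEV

Step 1. [col 1: M + R ≡ V (mod 10)] R=7 is one option consistent with column 1 (M + R ≡ V (mod 10), carry-in 0) — take it, so R=7.
Step 2. [col 1: M + R ≡ V (mod 10)] column 1 (M + R ≡ V (mod 10), carry-in 0) doesn't pin M yet; pick M=5 and continue ⇒ M=5.
Step 3. [col 1: M + R ≡ V (mod 10)] from column 1 (M=5, R=7, carry-in 0, digits 5,7 already taken and all letters distinct): V must equal 2, so V=2.
Step 4. [col 2: F + R ≡ E (mod 10)] F=3 is one option consistent with column 2 (F + R ≡ E (mod 10), carry-in 1) — take it ⇒ F=3.
Step 5. [col 2: F + R ≡ E (mod 10)] in column 2 we have F+R≡E with carry-in 1; given F=3, R=7 and digits 2,3,5,7 already taken and all letters distinct, that pins E to 1 ⇒ E=1.
Step 6. [col 3: L + P ≡ E (mod 10)] P=6 is one option consistent with column 3 (L + P ≡ E (mod 10), carry-in 1) — take it, so P=6.
Step 7. [col 3: L + P ≡ E (mod 10)] column 3 reads L+P+carry(1)=E with P=6, E=1; with digits 1,2,3,5,6,7 already taken and all letters distinct, the only value for L is 4 ⇒ L=4.
Step 8. [col 4: V + P ≡ X (mod 10)] from column 4 (V=2, P=6, carry-in 1, digits 1,2,3,4,5,6,7 already taken and all letters distinct): X must equal 9. So X=9.
Step 9. [col 5: H + M ≡ F (mod 10)] in column 5 we have H+M≡F with carry-in 0; given M=5, F=3 and digits 1,2,3,4,5,6,7,9 already taken and all letters distinct, that pins H to 8 ⇒ H=8.

Answer: E=1, F=3, H=8, L=4, M=5, P=6, R=7, V=2, X=9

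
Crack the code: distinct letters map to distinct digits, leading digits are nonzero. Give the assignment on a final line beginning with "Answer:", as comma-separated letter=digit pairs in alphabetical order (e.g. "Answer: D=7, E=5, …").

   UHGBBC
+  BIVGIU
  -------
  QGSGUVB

Step 1. [col 1: C + U ≡ B (mod 10)] column 1 (C + U ≡ B (mod 10), carry-in 0) doesn't pin U yet; pick U=8 and continue. So U=8.
Step 2. [Q] Q is the leading digit of a 7-digit sum of two 6-digit numbers; the final carry is exactly 1 ⇒ Q=1.
Step 3. [col 1: C + U ≡ B (mod 10)] B=4 is one option consistent with column 1 (C + U ≡ B (mod 10), carry-in 0) — take it, so B=4.
Step 4. [col 1: C + U ≡ B (mod 10)] from column 1 (U=8, B=4, carry-in 0, digits 1,4,8 already taken and all letters distinct): C must equal 6 ⇒ C=6.
Step 5. [col 2: B + I ≡ V (mod 10)] no forcing yet in column 2 (carry-in 1); I=5 is free and consistent — try it. So I=5.
Step 6. [col 2: B + I ≡ V (mod 10)] column 2 reads B+I+carry(1)=V with B=4, I=5; with digits 1,4,5,6,8 already taken and all letters distinct, the only value for V is 0 ⇒ V=0.
Step 7. [col 3: B + G ≡ U (mod 10)] in column 3 we have B+G≡U with carry-in 1; given B=4, U=8 and digits 0,1,4,5,6,8 already taken and all letters distinct, that pins G to 3, so G=3.
Step 8. [col 5: H + I ≡ S (mod 10)] no forcing yet in column 5 (carry-in 0); S=2 is free and consistent — try it ⇒ S=2.
Step 9. [col 5: H + I ≡ S (mod 10)] from column 5 (I=5, S=2, carry-in 0, digits 0,1,2,3,4,5,6,8 already taken and all letters distinct): H must equal 7 ⇒ H=7.

Answer: B=4, C=6, G=3, H=7, I=5, Q=1, S=2, U=8, V=0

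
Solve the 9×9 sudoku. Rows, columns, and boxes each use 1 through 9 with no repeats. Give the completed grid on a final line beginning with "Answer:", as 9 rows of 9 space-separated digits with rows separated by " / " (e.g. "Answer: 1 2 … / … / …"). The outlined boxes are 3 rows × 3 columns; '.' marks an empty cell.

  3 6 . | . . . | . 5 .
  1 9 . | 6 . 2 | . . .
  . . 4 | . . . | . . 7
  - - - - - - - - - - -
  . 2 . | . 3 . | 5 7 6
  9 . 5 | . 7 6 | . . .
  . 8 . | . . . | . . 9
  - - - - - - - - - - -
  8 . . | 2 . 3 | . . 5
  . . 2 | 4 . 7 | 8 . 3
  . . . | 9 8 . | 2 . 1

Step 1. [r2c5∈{4,5}] r2c5 is the only open cell in row 2 admitting 5, so r2c5=5.
Step 2. [r2c3∈{7,8}] across row 2, 7 lands solely at r2c3 ⇒ r2c3=7.
Step 3. [r4c3∈{1}] r4c3's peers cover all but 1 ⇒ r4c3=1.
Step 4. [r8c8∈{6,9}] row 8 places 9 nowhere but r8c8 ⇒ r8c8=9.
Step 5. [r4c1∈{4}] nothing but 4 survives at r4c1. So r4c1=4.
Step 6. [r5c2∈{3}] nothing but 3 survives at r5c2. So r5c2=3.
Step 7. [r1c9∈{2,4,8}] r1c9 is the only open cell in row 1 admitting 2. So r1c9=2.
Step 8. [r3c4∈{1,3,8}] col 4 places 3 nowhere but r3c4, so r3c4=3.
Step 9. [r5c8∈{1,2,4,8}] 2 has one home in row 5: r5c8 ⇒ r5c8=2.
Step 10. [r4c4∈{8}] r4c4 is down to just 8 ⇒ r4c4=8.
Step 11. [r5c4∈{1}] r5c4 is down to just 1, so r5c4=1.
Step 12. [r5c7∈{4}] r5c7's peers cover all but 4. So r5c7=4.
Step 13. [r6c3∈{6}] only 6 remains possible at r6c3, so r6c3=6.
Step 14. [r9c6∈{5}] r9c6 has the single candidate 5 ⇒ r9c6=5.
Step 15. [r2c9∈{4,8}] r2c9 is the only open cell in col 9 admitting 4, so r2c9=4.
Step 16. [r2c8∈{3,8}] row 2 places 8 nowhere but r2c8 ⇒ r2c8=8.
Step 17. [r3c6∈{1,8,9}] row 3 places 8 nowhere but r3c6, so r3c6=8.
Step 18. [r1c6∈{1,4,9}] across col 6, 1 lands solely at r1c6 ⇒ r1c6=1.
Step 19. [r3c2∈{5}] only 5 remains possible at r3c2. So r3c2=5.
Step 20. [r3c5∈{9}] r3c5's peers cover all but 9, so r3c5=9.
Step 21. [r8c2∈{1}] only 1 remains possible at r8c2 ⇒ r8c2=1.
Step 22. [r8c5∈{6}] r8c5's peers cover all but 6. So r8c5=6.
Step 23. [r6c8∈{1,3}] in col 8, 3 fits only at r6c8, so r6c8=3.
Step 24. [r9c1∈{6,7}] across col 1, 6 lands solely at r9c1, so r9c1=6.
Step 25. [r7c7∈{6,7}] r7c7 is the only open cell in col 7 admitting 7, so r7c7=7.
Step 26. [r9c8∈{4}] r9c8 has the single candidate 4 ⇒ r9c8=4.
Step 27. [r3c8∈{1,6}] col 8 places 1 nowhere but r3c8 ⇒ r3c8=1.
Step 28. [r1c5∈{4}] nothing but 4 survives at r1c5, so r1c5=4.
Step 29. [r9c3∈{3}] only 3 remains possible at r9c3. So r9c3=3.
Step 30. [r8c1∈{5}] nothing but 5 survives at r8c1. So r8c1=5.
Step 31. [r1c3∈{8}] only 8 remains possible at r1c3. So r1c3=8.
Step 32. [r3c1∈{2}] r3c1 has the single candidate 2. So r3c1=2.
Step 33. [r5c9∈{8}] r5c9's peers cover all but 8 ⇒ r5c9=8.
Step 34. [r3c7∈{6}] r3c7 is down to just 6, so r3c7=6.
Step 35. [r6c5∈{2}] r6c5's peers cover all but 2 ⇒ r6c5=2.
Step 36. [r6c7∈{1}] r6c7 has the single candidate 1. So r6c7=1.
Step 37. [r9c2∈{7}] r9c2's peers cover all but 7 ⇒ r9c2=7.
Step 38. [r7c5∈{1}] r7c5's peers cover all but 1. So r7c5=1.
Step 39. [r1c7∈{9}] r1c7 is down to just 9, so r1c7=9.
Step 40. [r6c1∈{7}] r6c1 is down to just 7. So r6c1=7.
Step 41. [r7c2∈{4}] r7c2's peers cover all but 4 ⇒ r7c2=4.
Step 42. [r7c8∈{6}] only 6 remains possible at r7c8 ⇒ r7c8=6.
Step 43. [r2c7∈{3}] r2c7 has the single candidate 3 ⇒ r2c7=3.
Step 44. [r7c3∈{9}] r7c3 is down to just 9, so r7c3=9.
Step 45. [r6c6∈{4}] r6c6 has the single candidate 4. So r6c6=4.
Step 46. [r6c4∈{5}] r6c4 is down to just 5, so r6c4=5.
Step 47. [r4c6∈{9}] r4c6's peers cover all but 9. So r4c6=9.
Step 48. [r1c4∈{7}] nothing but 7 survives at r1c4, so r1c4=7.

Answer: 3 6 8 7 4 1 9 5 2 / 1 9 7 6 5 2 3 8 4 / 2 5 4 3 9 8 6 1 7 / 4 2 1 8 3 9 5 7 6 / 9 3 5 1 7 6 4 2 8 / 7 8 6 5 2 4 1 3 9 / 8 4 9 2 1 3 7 6 5 / 5 1 2 4 6 7 8 9 3 / 6 7 3 9 8 5 2 4 1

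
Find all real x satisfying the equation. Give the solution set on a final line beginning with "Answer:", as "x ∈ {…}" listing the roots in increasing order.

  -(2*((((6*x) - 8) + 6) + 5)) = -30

Step 1. [-(2*((((6*x) - 8) + 6) + 5)) = -30] LHS negated; negate both sides, so neg: 2*((((6*x) - 8) + 6) + 5) = 30.
Step 2. [2*((((6*x) - 8) + 6) + 5) = 30] 2·(inner) — divide through by 2. So div: (((6*x) - 8) + 6) + 5 = 15.
Step 3. [(((6*x) - 8) + 6) + 5 = 15] subtract 5: x sits inside (… + 5), so sub: ((6*x) - 8) + 6 = 10.
Step 4. [((6*x) - 8) + 6 = 10] subtract 6: x sits inside (… + 6). So sub: (6*x) - 8 = 4.
Step 5. [(6*x) - 8 = 4] the outer -8 inverts by adding 8, so sub: 6*x = 12.
Step 6. [6*x = 12] leading coefficient 6: divide by 6. So div: x = 2.

Answer: x ∈ {2}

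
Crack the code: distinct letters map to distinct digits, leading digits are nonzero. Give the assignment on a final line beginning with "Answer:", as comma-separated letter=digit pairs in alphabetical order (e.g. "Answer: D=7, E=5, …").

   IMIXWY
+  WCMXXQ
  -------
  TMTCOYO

Step 1. [T] the sum has 7 digits but both addends have 6; that extra leading digit T is the final carry, namely 1, so T=1.
Step 2. [col 1: Y + Q ≡ O (mod 10)] column 1 (Y + Q ≡ O (mod 10), carry-in 0) doesn't pin Q yet; pick Q=4 and continue ⇒ Q=4.
Step 3. [col 1: Y + Q ≡ O (mod 10)] O=7 is one option consistent with column 1 (Y + Q ≡ O (mod 10), carry-in 0) — take it, so O=7.
Step 4. [col 1: Y + Q ≡ O (mod 10)] column 1 reads Y+Q+carry(0)=O with Q=4, O=7; with digits 1,4,7 already taken and all letters distinct, the only value for Y is 3 ⇒ Y=3.
Step 5. [col 2: W + X ≡ Y (mod 10)] W=5 is one option consistent with column 2 (W + X ≡ Y (mod 10), carry-in 0) — take it. So W=5.
Step 6. [col 2: W + X ≡ Y (mod 10)] column 2 reads W+X+carry(0)=Y with W=5, Y=3; with digits 1,3,4,5,7 already taken and all letters distinct, the only value for X is 8, so X=8.
Step 7. [col 4: I + M ≡ C (mod 10)] column 4 reads I+M+carry(1)=C with nothing yet; with digits 1,3,4,5,7,8 already taken and all letters distinct, the only value for C is 9. So C=9.
Step 8. [col 4: I + M ≡ C (mod 10)] column 4 (I + M ≡ C (mod 10), carry-in 1) doesn't pin M yet; pick M=2 and continue. So M=2.
Step 9. [col 4: I + M ≡ C (mod 10)] column 4: given M=2, C=9, carry-in 1, and digits 1,2,3,4,5,7,8,9 already taken and all letters distinct, I+M≡C (mod 10) forces I=6, so I=6.

Answer: C=9, I=6, M=2, O=7, Q=4, T=1, W=5, X=8, Y=3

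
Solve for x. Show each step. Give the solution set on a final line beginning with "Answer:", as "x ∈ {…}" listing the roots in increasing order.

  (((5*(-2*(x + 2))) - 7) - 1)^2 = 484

Step 1. [(((5*(-2*(x + 2))) - 7) - 1)^2 = 484] LHS squared, RHS 484 ≥ 0: apply √ (±) ⇒ sqrt: ((5*(-2*(x + 2))) - 7) - 1 = 22 or -22.
Step 2. [((5*(-2*(x + 2))) - 7) - 1 = 22 or -22] -1 is outermost — add 1 both sides, so sub: (5*(-2*(x + 2))) - 7 = 23 or -21.
Step 3. [(5*(-2*(x + 2))) - 7 = 23 or -21] 7 comes off first (add 7) ⇒ sub: 5*(-2*(x + 2)) = 30 or -14.
Step 4. [5*(-2*(x + 2)) = 30 or -14] 5 out front; divide by 5, so div: -2*(x + 2) = 6 or -14/5.
Step 5. [-2*(x + 2) = 6 or -14/5] LHS = -2·(…); ÷-2 both sides. So div: x + 2 = -3 or 7/5.
Step 6. [x + 2 = -3 or 7/5] the outer +2 inverts by subtracting 2, so sub: x = -5 or -3/5.

Answer: x ∈ {-5, -3/5}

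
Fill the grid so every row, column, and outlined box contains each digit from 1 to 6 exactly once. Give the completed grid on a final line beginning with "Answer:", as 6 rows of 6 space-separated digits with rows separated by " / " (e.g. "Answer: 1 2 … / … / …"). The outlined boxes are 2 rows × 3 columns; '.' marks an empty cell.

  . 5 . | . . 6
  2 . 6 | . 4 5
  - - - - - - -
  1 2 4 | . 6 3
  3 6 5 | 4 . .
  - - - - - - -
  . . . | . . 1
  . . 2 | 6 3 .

Step 1. [r1c3∈{1,3}] in col 3, 1 fits only at r1c3 ⇒ r1c3=1.
Step 2. [r1c5∈{2}] r1c5's peers cover all but 2. So r1c5=2.
Step 3. [r6c1∈{4,5}] across row 6, 5 lands solely at r6c1 ⇒ r6c1=5.
Step 4. [r2c2∈{3}] only 3 remains possible at r2c2 ⇒ r2c2=3.
Step 5. [r5c2∈{4}] r5c2 is down to just 4, so r5c2=4.
Step 6. [r5c5∈{5}] only 5 remains possible at r5c5 ⇒ r5c5=5.
Step 7. [r3c4∈{5}] r3c4 has the single candidate 5, so r3c4=5.
Step 8. [r4c6∈{2}] only 2 remains possible at r4c6. So r4c6=2.
Step 9. [r6c6∈{4}] r6c6 is down to just 4. So r6c6=4.
Step 10. [r5c1∈{6}] r5c1's peers cover all but 6, so r5c1=6.
Step 11. [r6c2∈{1}] r6c2 has the single candidate 1, so r6c2=1.
Step 12. [r4c5∈{1}] r4c5 has the single candidate 1, so r4c5=1.
Step 13. [r5c4∈{2}] r5c4 is down to just 2. So r5c4=2.
Step 14. [r2c4∈{1}] r2c4 has the single candidate 1, so r2c4=1.
Step 15. [r1c1∈{4}] r1c1 has the single candidate 4 ⇒ r1c1=4.
Step 16. [r5c3∈{3}] r5c3's peers cover all but 3 ⇒ r5c3=3.
Step 17. [r1c4∈{3}] r1c4 has the single candidate 3. So r1c4=3.

Answer: 4 5 1 3 2 6 / 2 3 6 1 4 5 / 1 2 4 5 6 3 / 3 6 5 4 1 2 / 6 4 3 2 5 1 / 5 1 2 6 3 4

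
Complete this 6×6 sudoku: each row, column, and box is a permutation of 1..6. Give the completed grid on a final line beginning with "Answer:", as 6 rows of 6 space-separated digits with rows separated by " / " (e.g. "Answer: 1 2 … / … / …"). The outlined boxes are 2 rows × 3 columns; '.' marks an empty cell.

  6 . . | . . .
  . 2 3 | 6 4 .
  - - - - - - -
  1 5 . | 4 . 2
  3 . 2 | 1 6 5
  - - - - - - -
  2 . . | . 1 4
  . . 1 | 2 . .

Step 1. [r1c3∈{4,5}] 4 has one home in col 3: r1c3. So r1c3=4.
Step 2. [r5c3∈{5,6}] col 3 places 5 nowhere but r5c3. So r5c3=5.
Step 3. [r5c4∈{3}] r5c4's peers cover all but 3, so r5c4=3.
Step 4. [r1c6∈{1,3}] col 6 places 3 nowhere but r1c6 ⇒ r1c6=3.
Step 5. [r6c2∈{3,4,6}] r6c2 is the only open cell in row 6 admitting 3, so r6c2=3.
Step 6. [r6c5∈{5}] r6c5's peers cover all but 5. So r6c5=5.
Step 7. [r4c2∈{4}] nothing but 4 survives at r4c2. So r4c2=4.
Step 8. [r1c5∈{2}] nothing but 2 survives at r1c5. So r1c5=2.
Step 9. [r6c1∈{4}] r6c1's peers cover all but 4. So r6c1=4.
Step 10. [r1c2∈{1}] r1c2's peers cover all but 1 ⇒ r1c2=1.
Step 11. [r2c6∈{1}] only 1 remains possible at r2c6. So r2c6=1.
Step 12. [r3c5∈{3}] r3c5's peers cover all but 3. So r3c5=3.
Step 13. [r1c4∈{5}] r1c4 has the single candidate 5 ⇒ r1c4=5.
Step 14. [r2c1∈{5}] nothing but 5 survives at r2c1, so r2c1=5.
Step 15. [r5c2∈{6}] nothing but 6 survives at r5c2. So r5c2=6.
Step 16. [r6c6∈{6}] only 6 remains possible at r6c6. So r6c6=6.
Step 17. [r3c3∈{6}] nothing but 6 survives at r3c3 ⇒ r3c3=6.

Answer: 6 1 4 5 2 3 / 5 2 3 6 4 1 / 1 5 6 4 3 2 / 3 4 2 1 6 5 / 2 6 5 3 1 4 / 4 3 1 2 5 6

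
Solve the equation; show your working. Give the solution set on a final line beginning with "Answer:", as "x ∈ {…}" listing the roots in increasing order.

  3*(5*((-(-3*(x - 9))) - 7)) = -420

Step 1. [3*(5*((-(-3*(x - 9))) - 7)) = -420] 3·(inner) — divide through by 3 ⇒ div: 5*((-(-3*(x - 9))) - 7) = -140.
Step 2. [5*((-(-3*(x - 9))) - 7) = -140] divide by the outer 5, so div: (-(-3*(x - 9))) - 7 = -28.
Step 3. [(-(-3*(x - 9))) - 7 = -28] 7 comes off first (add 7). So sub: -(-3*(x - 9)) = -21.
Step 4. [-(-3*(x - 9)) = -21] LHS negated; negate both sides, so neg: -3*(x - 9) = 21.
Step 5. [-3*(x - 9) = 21] leading coefficient -3: divide by -3 ⇒ div: x - 9 = -7.
Step 6. [x - 9 = -7] the outer -9 inverts by adding 9 ⇒ sub: x = 2.

Answer: x ∈ {2}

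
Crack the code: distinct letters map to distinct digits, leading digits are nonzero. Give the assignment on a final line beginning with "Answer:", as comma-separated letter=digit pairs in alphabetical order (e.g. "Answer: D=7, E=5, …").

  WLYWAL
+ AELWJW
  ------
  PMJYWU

Step 1. [col 1: L + W ≡ U (mod 10)] column 1 (L + W ≡ U (mod 10), carry-in 0) doesn't pin U yet; pick U=8 and continue, so U=8.
Step 2. [col 1: L + W ≡ U (mod 10)] several values work for W in column 1 (L + W ≡ U (mod 10), carry-in 0); try W=5. So W=5.
Step 3. [col 1: L + W ≡ U (mod 10)] column 1 reads L+W+carry(0)=U with W=5, U=8; with digits 5,8 already taken and all letters distinct, the only value for L is 3, so L=3.
Step 4. [col 2: A + J ≡ W (mod 10)] several values work for A in column 2 (A + J ≡ W (mod 10), carry-in 0); try A=1. So A=1.
Step 5. [col 2: A + J ≡ W (mod 10)] column 2: given A=1, W=5, carry-in 0, and digits 1,3,5,8 already taken and all letters distinct, A+J≡W (mod 10) forces J=4 ⇒ J=4.
Step 6. [col 3: W + W ≡ Y (mod 10)] from column 3 (W=5, carry-in 0, digits 1,3,4,5,8 already taken and all letters distinct): Y must equal 0 ⇒ Y=0.
Step 7. [col 5: L + E ≡ M (mod 10)] column 5 (L + E ≡ M (mod 10), carry-in 0) doesn't pin E yet; pick E=9 and continue. So E=9.
Step 8. [col 5: L + E ≡ M (mod 10)] column 5: given L=3, E=9, carry-in 0, and digits 0,1,3,4,5,8,9 already taken and all letters distinct, L+E≡M (mod 10) forces M=2. So M=2.
Step 9. [col 6: W + A ≡ P (mod 10)] column 6 reads W+A+carry(1)=P with W=5, A=1; with digits 0,1,2,3,4,5,8,9 already taken and all letters distinct, the only value for P is 7 ⇒ P=7.

Answer: A=1, E=9, J=4, L=3, M=2, P=7, U=8, W=5, Y=0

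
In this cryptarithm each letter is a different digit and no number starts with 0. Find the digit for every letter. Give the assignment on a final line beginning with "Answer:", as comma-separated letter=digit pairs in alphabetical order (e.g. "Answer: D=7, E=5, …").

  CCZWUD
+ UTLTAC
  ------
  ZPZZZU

Step 1. [col 1: D + C ≡ U (mod 10)] column 1 (D + C ≡ U (mod 10), carry-in 0) doesn't pin C yet; pick C=4 and continue ⇒ C=4.
Step 2. [col 1: D + C ≡ U (mod 10)] U=2 is one option consistent with column 1 (D + C ≡ U (mod 10), carry-in 0) — take it, so U=2.
Step 3. [col 1: D + C ≡ U (mod 10)] column 1: given C=4, U=2, carry-in 0, and digits 2,4 already taken and all letters distinct, D+C≡U (mod 10) forces D=8 ⇒ D=8.
Step 4. [col 2: U + A ≡ Z (mod 10)] several values work for A in column 2 (U + A ≡ Z (mod 10), carry-in 1); try A=3 ⇒ A=3.
Step 5. [col 2: U + A ≡ Z (mod 10)] column 2 reads U+A+carry(1)=Z with U=2, A=3; with digits 2,3,4,8 already taken and all letters distinct, the only value for Z is 6. So Z=6.
Step 6. [col 3: W + T ≡ Z (mod 10)] several values work for W in column 3 (W + T ≡ Z (mod 10), carry-in 0); try W=1. So W=1.
Step 7. [col 3: W + T ≡ Z (mod 10)] from column 3 (W=1, Z=6, carry-in 0, digits 1,2,3,4,6,8 already taken and all letters distinct): T must equal 5 ⇒ T=5.
Step 8. [col 4: Z + L ≡ Z (mod 10)] from column 4 (Z=6, carry-in 0, digits 1,2,3,4,5,6,8 already taken and all letters distinct): L must equal 0, so L=0.
Step 9. [col 5: C + T ≡ P (mod 10)] from column 5 (C=4, T=5, carry-in 0, digits 0,1,2,3,4,5,6,8 already taken and all letters distinct): P must equal 9 ⇒ P=9.

Answer: A=3, C=4, D=8, L=0, P=9, T=5, U=2, W=1, Z=6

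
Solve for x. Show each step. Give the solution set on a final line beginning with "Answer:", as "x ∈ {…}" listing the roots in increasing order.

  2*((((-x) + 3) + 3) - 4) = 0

Step 1. [2*((((-x) + 3) + 3) - 4) = 0] 2 out front; divide by 2. So div: (((-x) + 3) + 3) - 4 = 0.
Step 2. [(((-x) + 3) + 3) - 4 = 0] the outer -4 inverts by adding 4. So sub: ((-x) + 3) + 3 = 4.
Step 3. [((-x) + 3) + 3 = 4] peel the +3: subtract 3 from each side, so sub: (-x) + 3 = 1.
Step 4. [(-x) + 3 = 1] +3 is outermost — subtract 3 both sides ⇒ sub: -x = -2.
Step 5. [-x = -2] flip signs both sides ⇒ neg: x = 2.

Answer: x ∈ {2}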